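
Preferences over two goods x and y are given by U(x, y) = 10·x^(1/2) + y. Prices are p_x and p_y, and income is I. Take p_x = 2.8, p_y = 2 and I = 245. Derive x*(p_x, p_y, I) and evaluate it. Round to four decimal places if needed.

Utility is quasi-linear in y; the FOC for x is 5/√x = p_x/p_y.
Solve: √x = 5·p_y/p_x, so x*(p_x,p_y) = (5·p_y/p_x)², and y* = (I − p_x·x*)/p_y.
Plugging in: x* = (5·2/2.8)² = 12.7551.

x* = 12.7551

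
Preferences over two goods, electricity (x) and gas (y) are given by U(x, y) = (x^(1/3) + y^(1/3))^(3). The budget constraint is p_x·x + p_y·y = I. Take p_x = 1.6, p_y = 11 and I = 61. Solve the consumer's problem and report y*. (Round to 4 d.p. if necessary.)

y* = 1.531

MRS = MU_x/MU_y = (y/x)^(2/3). Set equal to p_x/p_y.
Solve for the ratio: y/x = [p_x/p_y]^(1.5).
Substitute y = (y/x)·x into the budget: x* = I/(p_x + p_y·(y/x)).
Numerically y/x = 0.055474, so x* = 61/(1.6 + 11·0.055474) = 27.5991 and y* = 0.055474·27.5991 = 1.531.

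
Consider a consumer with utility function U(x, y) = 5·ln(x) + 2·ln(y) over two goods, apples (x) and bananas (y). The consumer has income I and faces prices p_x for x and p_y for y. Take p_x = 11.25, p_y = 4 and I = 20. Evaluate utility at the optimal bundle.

Tangency: MRS = (5/2)·y/x = p_x/p_y.
Rearranging, p_y·y = (2/5)·p_x·x. Substituting into the budget gives p_x·x·(1 + (2/5)) = I.
Demand: x*(p_x,p_y,I) = 5/7·I/p_x and y* = 2/7·I/p_y.
At p_x=11.25, p_y=4, I=20: x* = 5/7·20/11.25 = 1.2698, y* = 1.4286.
Utility at the optimum: U(1.2698, 1.4286) = 1.9078.

V = 1.9078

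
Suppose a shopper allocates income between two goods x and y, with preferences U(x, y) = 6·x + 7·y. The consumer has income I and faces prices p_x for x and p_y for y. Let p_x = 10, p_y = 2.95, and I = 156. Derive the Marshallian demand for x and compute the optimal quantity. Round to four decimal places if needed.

Linear utility — the consumer picks whichever good has higher MU/price: 6/10 = 0.6 vs 7/2.95 = 2.3729.
y gives more utility per dollar, so spend all income on y: y* = I/p_y, x* = 0.
Numerically: x* = 0, y* = 52.8814.

x* = 0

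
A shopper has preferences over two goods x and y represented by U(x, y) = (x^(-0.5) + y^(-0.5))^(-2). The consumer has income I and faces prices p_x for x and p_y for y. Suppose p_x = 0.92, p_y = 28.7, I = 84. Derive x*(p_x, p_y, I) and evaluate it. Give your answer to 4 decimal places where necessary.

From the CES first-order condition, (y/x)^(1.5) = p_x/p_y.
Hence y/x = (p_x/p_y)^(1/(1.5)), i.e. raised to the 2/3 power.
Substitute y = (y/x)·x into the budget: x* = I/(p_x + p_y·(y/x)).
Numerically y/x = 0.100911, so x* = 84/(0.92 + 28.7·0.100911) = 22.0118.

x* = 22.0118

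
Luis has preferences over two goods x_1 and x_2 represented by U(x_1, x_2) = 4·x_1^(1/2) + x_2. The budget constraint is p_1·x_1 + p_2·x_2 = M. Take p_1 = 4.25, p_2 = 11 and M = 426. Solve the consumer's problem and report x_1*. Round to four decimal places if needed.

Utility is quasi-linear in x_2; the FOC for x_1 is 2/√x_1 = p_1/p_2.
Thus x_1* = (2·p_2/p_1)² — independent of M — with the rest of income spent on x_2.
Plugging in: x_1* = (2·11/4.25)² = 26.7958.

x_1* = 26.7958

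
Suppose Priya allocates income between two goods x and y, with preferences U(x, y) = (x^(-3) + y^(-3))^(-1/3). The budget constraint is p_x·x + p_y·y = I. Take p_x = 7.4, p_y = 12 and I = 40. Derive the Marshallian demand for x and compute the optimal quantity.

x* = 2.218

MU_x ∝ x^(-4), MU_y ∝ y^(-4), so MRS = (y/x)^(4) = p_x/p_y.
Hence y/x = (p_x/p_y)^(1/(4)), i.e. raised to the 0.25 power.
Substitute y = (y/x)·x into the budget: x* = I/(p_x + p_y·(y/x)).
Numerically y/x = 0.886161, so x* = 40/(7.4 + 12·0.886161) = 2.218.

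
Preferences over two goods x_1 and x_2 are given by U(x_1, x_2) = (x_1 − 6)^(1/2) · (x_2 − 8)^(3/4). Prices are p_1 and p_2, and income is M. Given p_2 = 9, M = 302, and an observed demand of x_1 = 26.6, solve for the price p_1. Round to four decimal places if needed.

Let x_1' = x_1−6, x_2' = x_2−8. MRS = (2/3)·x_2'/x_1' = p_1/p_2.
After buying the subsistence bundle (6, 8), a share 0.4 of the remaining income goes to x_1: x_1* = 6 + 0.4·(M − 6p_1 − 8p_2)/p_1.
Set x_1* = 26.6 in the demand function and solve for p_1: p_1 = 4.

p_1 = 4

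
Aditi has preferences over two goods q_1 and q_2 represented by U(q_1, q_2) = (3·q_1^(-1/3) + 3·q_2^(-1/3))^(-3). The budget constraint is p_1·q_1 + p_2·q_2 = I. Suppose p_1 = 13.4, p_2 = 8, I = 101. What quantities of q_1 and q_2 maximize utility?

Substitute q_2 = (q_2/q_1)·q_1 into the budget: q_1* = I/(p_1 + p_2·(q_2/q_1)).
Numerically q_2/q_1 = 1.47235, so q_1* = 101/(13.4 + 8·1.47235) = 4.0113 and q_2* = 1.47235·4.0113 = 5.9061.

q_1* = 4.0113, q_2* = 5.9061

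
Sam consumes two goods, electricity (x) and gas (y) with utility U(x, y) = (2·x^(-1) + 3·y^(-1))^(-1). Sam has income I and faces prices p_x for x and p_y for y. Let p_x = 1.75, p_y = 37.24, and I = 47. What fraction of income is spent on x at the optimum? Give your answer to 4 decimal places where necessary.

share on x = 0.1504

From the CES first-order condition, (2/3)·(y/x)^(2) = p_x/p_y.
Hence y/x = ((3/2)·p_x/p_y)^(1/(2)), i.e. raised to the 0.5 power.
With the ratio pinned down, the budget gives x* = I/(p_x + p_y·(y/x)) and y* = (y/x)·x*.
Numerically y/x = 0.265497, so x* = 47/(1.75 + 37.24·0.265497) = 4.0388 and y* = 0.265497·4.0388 = 1.0723.
Expenditure on x: 1.75·4.0388 = 7.0679; share = 0.1504.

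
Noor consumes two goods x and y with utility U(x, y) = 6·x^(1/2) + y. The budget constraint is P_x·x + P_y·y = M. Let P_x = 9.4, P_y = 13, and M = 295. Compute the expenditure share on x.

MU_x = 3/√x, MU_y = 1. Tangency: 3/√x = P_x/P_y.
Solve: √x = 3·P_y/P_x, so x*(P_x,P_y) = (3·P_y/P_x)², and y* = (M − P_x·x*)/P_y.
Plugging in: x* = (3·13/9.4)² = 17.2137, y* = 10.2455.
Expenditure on x: 9.4·17.2137 = 161.8085; share = 0.5485.

share on x = 0.5485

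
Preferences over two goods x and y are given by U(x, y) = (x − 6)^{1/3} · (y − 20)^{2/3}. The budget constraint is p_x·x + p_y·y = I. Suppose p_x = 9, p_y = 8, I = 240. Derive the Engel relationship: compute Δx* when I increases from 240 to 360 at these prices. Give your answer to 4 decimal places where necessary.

Δx* = 4.4444

This is Cobb-Douglas in (x−6, y−20): tangency gives 1/3·p_y·(y−20) = 2/3·p_x·(x−6).
Substituting into the budget: x* = 6 + 1/3·(I − 6·p_x − 20·p_y)/p_x, and y* = 20 + 2/3·(…)/p_y.
Discretionary income = 240 − 6·9 − 20·8 = 26; x* = 6 + 1/3·26/9 = 6.963.
At I' = 360: x* = 11.4074. Change: 11.4074 − 6.963 = 4.4444.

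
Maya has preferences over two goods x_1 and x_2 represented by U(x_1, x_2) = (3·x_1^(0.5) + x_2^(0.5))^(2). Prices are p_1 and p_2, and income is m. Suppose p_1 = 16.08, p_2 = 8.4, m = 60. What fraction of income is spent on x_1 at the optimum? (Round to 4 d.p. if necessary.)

share on x_1 = 0.8246

MU_x_1 ∝ 3·x_1^(-0.5), MU_x_2 ∝ x_2^(-0.5), so MRS = 3·(x_2/x_1)^(0.5) = p_1/p_2.
Hence x_2/x_1 = ((1/3)·p_1/p_2)^(1/(0.5)), i.e. raised to the 2 power.
With the ratio pinned down, the budget gives x_1* = m/(p_1 + p_2·(x_2/x_1)) and x_2* = (x_2/x_1)·x_1*.
Numerically x_2/x_1 = 0.407166, so x_1* = 60/(16.08 + 8.4·0.407166) = 3.0769 and x_2* = 0.407166·3.0769 = 1.2528.
Expenditure on x_1: 16.08·3.0769 = 49.4764; share = 0.8246.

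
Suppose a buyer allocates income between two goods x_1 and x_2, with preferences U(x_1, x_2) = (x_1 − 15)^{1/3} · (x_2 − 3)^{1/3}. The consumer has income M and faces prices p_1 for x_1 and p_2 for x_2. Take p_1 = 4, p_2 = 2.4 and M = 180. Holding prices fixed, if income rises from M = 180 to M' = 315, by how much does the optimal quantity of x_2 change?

Discretionary income = 180 − 15·4 − 3·2.4 = 112.8; x_2* = 3 + 0.5·112.8/2.4 = 26.5.
At M' = 315: x_2* = 54.625. Change: 54.625 − 26.5 = 28.125.

Δx_2* = 28.125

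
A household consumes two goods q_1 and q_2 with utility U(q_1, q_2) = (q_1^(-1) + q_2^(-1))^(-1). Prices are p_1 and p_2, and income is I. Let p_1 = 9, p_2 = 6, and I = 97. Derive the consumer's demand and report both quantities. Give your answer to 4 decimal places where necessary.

q_1* = 5.9333, q_2* = 7.2668

From the CES first-order condition, (q_2/q_1)^(2) = p_1/p_2.
Hence q_2/q_1 = (p_1/p_2)^(1/(2)), i.e. raised to the 0.5 power.
Substitute q_2 = (q_2/q_1)·q_1 into the budget: q_1* = I/(p_1 + p_2·(q_2/q_1)).
Numerically q_2/q_1 = 1.224745, so q_1* = 97/(9 + 6·1.224745) = 5.9333 and q_2* = 1.224745·5.9333 = 7.2668.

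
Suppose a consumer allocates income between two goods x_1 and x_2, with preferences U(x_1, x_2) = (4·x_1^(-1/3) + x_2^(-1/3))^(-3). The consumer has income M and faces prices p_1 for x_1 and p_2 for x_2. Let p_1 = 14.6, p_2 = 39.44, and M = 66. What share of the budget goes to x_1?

share on x_1 = 0.6881

MRS = MU_x_1/MU_x_2 = 4·(x_2/x_1)^(4/3). Set equal to p_1/p_2.
Hence x_2/x_1 = ((1/4)·p_1/p_2)^(1/(4/3)), i.e. raised to the 0.75 power.
With the ratio pinned down, the budget gives x_1* = M/(p_1 + p_2·(x_2/x_1)) and x_2* = (x_2/x_1)·x_1*.
Numerically x_2/x_1 = 0.16779, so x_1* = 66/(14.6 + 39.44·0.16779) = 3.1106 and x_2* = 0.16779·3.1106 = 0.5219.
Expenditure on x_1: 14.6·3.1106 = 45.415; share = 0.6881.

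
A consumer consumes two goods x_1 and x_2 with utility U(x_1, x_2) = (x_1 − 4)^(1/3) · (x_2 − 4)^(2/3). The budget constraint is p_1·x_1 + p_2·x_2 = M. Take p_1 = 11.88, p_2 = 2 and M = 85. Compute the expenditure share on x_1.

This is Cobb-Douglas in (x_1−4, x_2−4): tangency gives 1/3·p_2·(x_2−4) = 2/3·p_1·(x_1−4).
After buying the subsistence bundle (4, 4), a share 1/3 of the remaining income goes to x_1: x_1* = 4 + 1/3·(M − 4p_1 − 4p_2)/p_1.
Discretionary income = 85 − 4·11.88 − 4·2 = 29.48; x_1* = 4 + 1/3·29.48/11.88 = 4.8272; x_2* = 4 + 2/3·29.48/2 = 13.8267.
Expenditure on x_1: 11.88·4.8272 = 57.3467; share = 0.6747.

share on x_1 = 0.6747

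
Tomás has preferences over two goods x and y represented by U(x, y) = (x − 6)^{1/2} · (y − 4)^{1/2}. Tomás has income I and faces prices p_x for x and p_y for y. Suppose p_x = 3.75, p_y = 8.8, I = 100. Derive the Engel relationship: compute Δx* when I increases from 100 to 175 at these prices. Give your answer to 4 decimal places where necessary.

Discretionary income = 100 − 6·3.75 − 4·8.8 = 42.3; x* = 6 + 0.5·42.3/3.75 = 11.64.
At I' = 175: x* = 21.64. Change: 21.64 − 11.64 = 10.

Δx* = 10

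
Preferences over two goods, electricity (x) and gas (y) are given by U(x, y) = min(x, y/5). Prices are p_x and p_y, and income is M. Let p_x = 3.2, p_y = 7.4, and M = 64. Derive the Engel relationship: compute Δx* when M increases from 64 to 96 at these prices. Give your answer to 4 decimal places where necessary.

With perfect complements, no substitution: consume in ratio x:y = 1:5.
Budget: p_x·x + p_y·5·x = M, so (p_x + 5·p_y)·x = M.
Demand: x*(p_x,p_y,M) = M/(p_x + 5·p_y), y* = 5·M/(p_x + 5·p_y).
Here 3.2 + 5·7.4 = 40.2, giving x* = 1.592.
At M' = 96: x* = 2.3881. Change: 2.3881 − 1.592 = 0.796.

Δx* = 0.796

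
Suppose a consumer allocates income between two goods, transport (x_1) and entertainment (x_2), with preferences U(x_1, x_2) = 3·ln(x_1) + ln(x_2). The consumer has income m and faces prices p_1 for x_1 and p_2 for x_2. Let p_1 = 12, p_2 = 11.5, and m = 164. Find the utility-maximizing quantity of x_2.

The MRS is 3·x_2/x_1. Set MRS = p_1/p_2.
So 3·p_2·x_2 = p_1·x_1; combined with the budget, a share 0.75 of income goes to x_1.
Demand: x_1*(p_1,p_2,m) = 0.75·m/p_1 and x_2* = 0.25·m/p_2.
At p_1=12, p_2=11.5, m=164: x_2* = 0.25·164/11.5 = 3.5652.

x_2* = 3.5652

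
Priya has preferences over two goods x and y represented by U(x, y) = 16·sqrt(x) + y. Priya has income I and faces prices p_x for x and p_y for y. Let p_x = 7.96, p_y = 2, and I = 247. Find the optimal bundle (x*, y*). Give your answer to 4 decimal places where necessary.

x* = 4.0403, y* = 107.4196

Utility is quasi-linear in y; the FOC for x is 8/√x = p_x/p_y.
Thus x* = (8·p_y/p_x)² — independent of I — with the rest of income spent on y.
Plugging in: x* = (8·2/7.96)² = 4.0403, y* = 107.4196.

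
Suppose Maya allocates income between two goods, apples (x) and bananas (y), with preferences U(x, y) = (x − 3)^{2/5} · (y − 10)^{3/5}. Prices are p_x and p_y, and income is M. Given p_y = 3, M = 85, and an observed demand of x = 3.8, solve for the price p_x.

p_x = 11

MRS = (2/3)·(y−10)/(x−3). Tangency with p_x/p_y gives y−10 = (3/2)·(p_x/p_y)·(x−3).
Substituting into the budget: x* = 3 + 0.4·(M − 3·p_x − 10·p_y)/p_x, and y* = 10 + 0.6·(…)/p_y.
Set x* = 3.8 in the demand function and solve for p_x: p_x = 11.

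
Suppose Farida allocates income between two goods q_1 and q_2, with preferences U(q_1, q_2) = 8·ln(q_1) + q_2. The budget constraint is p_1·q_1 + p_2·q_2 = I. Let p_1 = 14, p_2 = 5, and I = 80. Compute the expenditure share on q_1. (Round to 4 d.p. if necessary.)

share on q_1 = 0.5

Set MRS = p_1/p_2: (8/q_1)/1 = p_1/p_2.
So q_1*(p_1,p_2) = 8·p_2/p_1, independent of income; and q_2* = (I − 8·p_2)/p_2.
At the given prices: q_1* = 8·5/14 = 2.8571, and q_2* = 8.
Expenditure on q_1: 14·2.8571 = 40; share = 0.5.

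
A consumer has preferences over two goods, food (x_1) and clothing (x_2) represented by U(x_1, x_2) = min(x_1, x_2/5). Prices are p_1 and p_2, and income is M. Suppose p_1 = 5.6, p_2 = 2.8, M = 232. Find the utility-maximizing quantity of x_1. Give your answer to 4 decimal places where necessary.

Leontief preferences: the optimum is at the kink where x_1/1 = x_2/5, i.e. x_2 = 5·x_1.
Budget: p_1·x_1 + p_2·5·x_1 = M, so (p_1 + 5·p_2)·x_1 = M.
Demand: x_1*(p_1,p_2,M) = M/(p_1 + 5·p_2), x_2* = 5·M/(p_1 + 5·p_2).
Here 5.6 + 5·2.8 = 19.6, giving x_1* = 11.8367.

x_1* = 11.8367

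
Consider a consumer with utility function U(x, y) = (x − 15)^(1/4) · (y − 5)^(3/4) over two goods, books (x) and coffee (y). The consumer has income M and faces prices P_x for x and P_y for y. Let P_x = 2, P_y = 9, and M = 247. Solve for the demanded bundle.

Let x' = x−15, y' = y−5. MRS = (1/3)·y'/x' = P_x/P_y.
Substituting into the budget: x* = 15 + 0.25·(M − 15·P_x − 5·P_y)/P_x, and y* = 5 + 0.75·(…)/P_y.
Discretionary income = 247 − 15·2 − 5·9 = 172; x* = 15 + 0.25·172/2 = 36.5; y* = 5 + 0.75·172/9 = 19.3333.

x* = 36.5, y* = 19.3333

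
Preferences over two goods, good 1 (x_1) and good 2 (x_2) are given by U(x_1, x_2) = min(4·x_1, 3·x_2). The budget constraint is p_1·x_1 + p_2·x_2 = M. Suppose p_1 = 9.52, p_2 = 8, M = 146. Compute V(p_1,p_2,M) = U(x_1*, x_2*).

Here 3·9.52 + 4·8 = 60.56, giving x_1* = 7.2325 and x_2* = 9.6433.
Utility at the optimum: U(7.2325, 9.6433) = 28.93.

V = 28.93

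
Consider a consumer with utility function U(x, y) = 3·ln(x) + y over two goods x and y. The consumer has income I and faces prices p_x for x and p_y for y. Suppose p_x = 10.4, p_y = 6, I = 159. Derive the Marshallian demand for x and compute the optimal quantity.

x* = 1.7308

At the given prices: x* = 3·6/10.4 = 1.7308.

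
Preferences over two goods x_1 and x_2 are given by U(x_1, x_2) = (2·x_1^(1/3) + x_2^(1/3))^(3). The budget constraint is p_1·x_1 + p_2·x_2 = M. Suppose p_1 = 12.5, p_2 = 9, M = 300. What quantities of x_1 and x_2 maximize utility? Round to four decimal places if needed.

MRS = MU_x_1/MU_x_2 = 2·(x_2/x_1)^(2/3). Set equal to p_1/p_2.
Hence x_2/x_1 = ((1/2)·p_1/p_2)^(1/(2/3)), i.e. raised to the 1.5 power.
Substitute x_2 = (x_2/x_1)·x_1 into the budget: x_1* = M/(p_1 + p_2·(x_2/x_1)).
Numerically x_2/x_1 = 0.578704, so x_1* = 300/(12.5 + 9·0.578704) = 16.9412 and x_2* = 0.578704·16.9412 = 9.8039.

x_1* = 16.9412, x_2* = 9.8039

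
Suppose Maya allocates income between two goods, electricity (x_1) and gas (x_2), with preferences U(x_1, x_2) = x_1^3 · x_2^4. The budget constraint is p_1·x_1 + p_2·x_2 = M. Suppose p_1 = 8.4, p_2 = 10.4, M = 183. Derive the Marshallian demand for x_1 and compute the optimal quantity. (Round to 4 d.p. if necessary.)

Tangency: MRS = (3/4)·x_2/x_1 = p_1/p_2.
Rearranging, p_2·x_2 = (4/3)·p_1·x_1. Substituting into the budget gives p_1·x_1·(1 + (4/3)) = M.
Demand: x_1*(p_1,p_2,M) = 3/7·M/p_1 and x_2* = 4/7·M/p_2.
At p_1=8.4, p_2=10.4, M=183: x_1* = 3/7·183/8.4 = 9.3367.

x_1* = 9.3367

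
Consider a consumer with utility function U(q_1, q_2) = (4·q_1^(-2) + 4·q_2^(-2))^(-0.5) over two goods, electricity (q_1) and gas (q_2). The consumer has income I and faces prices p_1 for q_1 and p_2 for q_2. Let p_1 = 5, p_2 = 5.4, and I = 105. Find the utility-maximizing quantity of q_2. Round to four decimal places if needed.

Numerically q_2/q_1 = 0.974673, so q_1* = 105/(5 + 5.4·0.974673) = 10.2307 and q_2* = 0.974673·10.2307 = 9.9716.

q_2* = 9.9716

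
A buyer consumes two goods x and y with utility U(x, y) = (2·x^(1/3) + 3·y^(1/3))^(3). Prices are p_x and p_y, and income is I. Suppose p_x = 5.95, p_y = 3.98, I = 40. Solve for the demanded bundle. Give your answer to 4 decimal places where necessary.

MRS = MU_x/MU_y = (2/3)·(y/x)^(2/3). Set equal to p_x/p_y.
Solve for the ratio: y/x = [(3/2)·p_x/p_y]^(1.5).
With the ratio pinned down, the budget gives x* = I/(p_x + p_y·(y/x)) and y* = (y/x)·x*.
Numerically y/x = 3.358054, so x* = 40/(5.95 + 3.98·3.358054) = 2.0709 and y* = 3.358054·2.0709 = 6.9543.

x* = 2.0709, y* = 6.9543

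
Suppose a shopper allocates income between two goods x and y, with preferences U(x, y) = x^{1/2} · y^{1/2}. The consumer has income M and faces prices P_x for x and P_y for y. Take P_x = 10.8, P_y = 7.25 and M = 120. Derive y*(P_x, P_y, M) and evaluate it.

Demand: x*(P_x,P_y,M) = 0.5·M/P_x and y* = 0.5·M/P_y.
At P_x=10.8, P_y=7.25, M=120: y* = 0.5·120/7.25 = 8.2759.

y* = 8.2759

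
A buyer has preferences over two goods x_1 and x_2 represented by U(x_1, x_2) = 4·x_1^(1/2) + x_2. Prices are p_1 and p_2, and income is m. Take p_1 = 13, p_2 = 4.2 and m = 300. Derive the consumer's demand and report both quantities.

x_1* = 0.4175, x_2* = 70.1363

Utility is quasi-linear in x_2; the FOC for x_1 is 2/√x_1 = p_1/p_2.
Solve: √x_1 = 2·p_2/p_1, so x_1*(p_1,p_2) = (2·p_2/p_1)², and x_2* = (m − p_1·x_1*)/p_2.
Plugging in: x_1* = (2·4.2/13)² = 0.4175, x_2* = 70.1363.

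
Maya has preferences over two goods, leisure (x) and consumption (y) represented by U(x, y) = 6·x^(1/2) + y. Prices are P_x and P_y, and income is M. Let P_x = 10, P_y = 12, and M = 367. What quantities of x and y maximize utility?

Set MRS = P_x/P_y: 3·x^(−1/2) = P_x/P_y.
Thus x* = (3·P_y/P_x)² — independent of M — with the rest of income spent on y.
Plugging in: x* = (3·12/10)² = 12.96, y* = 19.7833.

x* = 12.96, y* = 19.7833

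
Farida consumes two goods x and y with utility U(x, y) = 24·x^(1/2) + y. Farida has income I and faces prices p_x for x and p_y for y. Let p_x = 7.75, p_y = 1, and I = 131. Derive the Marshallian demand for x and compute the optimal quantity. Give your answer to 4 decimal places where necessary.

x* = 2.3975

Utility is quasi-linear in y; the FOC for x is 12/√x = p_x/p_y.
Thus x* = (12·p_y/p_x)² — independent of I — with the rest of income spent on y.
Plugging in: x* = (12·1/7.75)² = 2.3975.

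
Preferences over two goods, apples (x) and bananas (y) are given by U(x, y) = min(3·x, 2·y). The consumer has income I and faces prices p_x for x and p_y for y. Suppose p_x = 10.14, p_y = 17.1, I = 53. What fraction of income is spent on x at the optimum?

Leontief preferences: the optimum is at the kink where x/2 = y/3, i.e. y = (3/2)·x.
Budget: p_x·x + p_y·(3/2)·x = I, so (2·p_x + 3·p_y)·x = 2·I.
Demand: x*(p_x,p_y,I) = 2·I/(2·p_x + 3·p_y), y* = 3·I/(2·p_x + 3·p_y).
Here 2·10.14 + 3·17.1 = 71.58, giving x* = 1.4809 and y* = 2.2213.
Expenditure on x: 10.14·1.4809 = 15.0159; share = 0.2833.

share on x = 0.2833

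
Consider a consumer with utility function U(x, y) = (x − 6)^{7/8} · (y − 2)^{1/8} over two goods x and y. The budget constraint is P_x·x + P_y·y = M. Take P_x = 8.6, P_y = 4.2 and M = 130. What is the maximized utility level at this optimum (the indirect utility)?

V = 6.1077

Let x' = x−6, y' = y−2. MRS = 7·y'/x' = P_x/P_y.
Substituting into the budget: x* = 6 + 0.875·(M − 6·P_x − 2·P_y)/P_x, and y* = 2 + 0.125·(…)/P_y.
Discretionary income = 130 − 6·8.6 − 2·4.2 = 70; x* = 6 + 0.875·70/8.6 = 13.1221; y* = 2 + 0.125·70/4.2 = 4.0833.
Utility at the optimum: U(13.1221, 4.0833) = 6.1077.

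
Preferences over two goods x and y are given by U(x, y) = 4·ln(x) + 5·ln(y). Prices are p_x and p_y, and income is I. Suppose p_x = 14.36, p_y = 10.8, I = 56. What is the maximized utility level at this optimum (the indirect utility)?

V = 7.49

Tangency: MRS = (4/5)·y/x = p_x/p_y.
Rearranging, p_y·y = (5/4)·p_x·x. Substituting into the budget gives p_x·x·(1 + (5/4)) = I.
Demand: x*(p_x,p_y,I) = 4/9·I/p_x and y* = 5/9·I/p_y.
At p_x=14.36, p_y=10.8, I=56: x* = 4/9·56/14.36 = 1.7332, y* = 2.8807.
Utility at the optimum: U(1.7332, 2.8807) = 7.49.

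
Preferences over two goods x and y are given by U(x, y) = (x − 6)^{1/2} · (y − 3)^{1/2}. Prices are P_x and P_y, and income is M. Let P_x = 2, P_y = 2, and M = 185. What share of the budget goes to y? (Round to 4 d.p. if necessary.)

share on y = 0.4838

MRS = (y−3)/(x−6). Tangency with P_x/P_y gives y−3 = (P_x/P_y)·(x−6).
Substituting into the budget: x* = 6 + 0.5·(M − 6·P_x − 3·P_y)/P_x, and y* = 3 + 0.5·(…)/P_y.
Discretionary income = 185 − 6·2 − 3·2 = 167; x* = 6 + 0.5·167/2 = 47.75; y* = 3 + 0.5·167/2 = 44.75.
Expenditure on y: 2·44.75 = 89.5; share = 0.4838.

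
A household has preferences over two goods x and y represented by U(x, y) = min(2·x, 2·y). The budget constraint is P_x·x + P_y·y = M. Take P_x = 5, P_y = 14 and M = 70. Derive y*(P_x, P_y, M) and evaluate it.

y* = 3.6842

Demand: x*(P_x,P_y,M) = 2·M/(2·P_x + 2·P_y), y* = 2·M/(2·P_x + 2·P_y).
Here 2·5 + 2·14 = 38, giving y* = 3.6842.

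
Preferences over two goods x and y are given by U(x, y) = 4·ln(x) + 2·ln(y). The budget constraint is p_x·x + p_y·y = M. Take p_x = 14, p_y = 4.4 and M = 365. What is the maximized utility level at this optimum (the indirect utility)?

MU_x/MU_y = (4·y)/(2·x); tangency sets this equal to p_x/p_y.
Rearranging, p_y·y = (1/2)·p_x·x. Substituting into the budget gives p_x·x·(1 + (1/2)) = M.
Demand: x*(p_x,p_y,M) = 2/3·M/p_x and y* = 1/3·M/p_y.
At p_x=14, p_y=4.4, M=365: x* = 2/3·365/14 = 17.381, y* = 27.6515.
Utility at the optimum: U(17.381, 27.6515) = 18.0609.

V = 18.0609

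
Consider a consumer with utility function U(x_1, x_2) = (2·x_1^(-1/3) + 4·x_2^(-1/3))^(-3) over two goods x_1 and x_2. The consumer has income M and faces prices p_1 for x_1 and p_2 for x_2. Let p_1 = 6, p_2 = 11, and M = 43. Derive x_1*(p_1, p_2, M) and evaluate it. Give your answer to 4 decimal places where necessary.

x_1* = 2.4237

MU_x_1 ∝ 2·x_1^(-4/3), MU_x_2 ∝ 4·x_2^(-4/3), so MRS = (1/2)·(x_2/x_1)^(4/3) = p_1/p_2.
Solve for the ratio: x_2/x_1 = [2·p_1/p_2]^(0.75).
With the ratio pinned down, the budget gives x_1* = M/(p_1 + p_2·(x_2/x_1)) and x_2* = (x_2/x_1)·x_1*.
Numerically x_2/x_1 = 1.067435, so x_1* = 43/(6 + 11·1.067435) = 2.4237.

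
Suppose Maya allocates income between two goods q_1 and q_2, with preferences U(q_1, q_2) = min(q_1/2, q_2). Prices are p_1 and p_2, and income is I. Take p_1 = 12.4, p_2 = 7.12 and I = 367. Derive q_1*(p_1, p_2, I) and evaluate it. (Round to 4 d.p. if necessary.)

Leontief preferences: the optimum is at the kink where q_1/2 = q_2/1, i.e. q_2 = (1/2)·q_1.
Budget: p_1·q_1 + p_2·(1/2)·q_1 = I, so (2·p_1 + p_2)·q_1 = 2·I.
Demand: q_1*(p_1,p_2,I) = 2·I/(2·p_1 + p_2), q_2* = I/(2·p_1 + p_2).
Here 2·12.4 + 7.12 = 31.92, giving q_1* = 22.995.

q_1* = 22.995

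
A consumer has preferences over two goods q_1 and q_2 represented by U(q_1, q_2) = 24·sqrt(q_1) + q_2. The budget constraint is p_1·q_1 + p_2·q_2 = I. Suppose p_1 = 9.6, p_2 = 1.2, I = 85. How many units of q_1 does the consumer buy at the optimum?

q_1* = 2.25

MU_q_1 = 12/√q_1, MU_q_2 = 1. Tangency: 12/√q_1 = p_1/p_2.
Solve: √q_1 = 12·p_2/p_1, so q_1*(p_1,p_2) = (12·p_2/p_1)², and q_2* = (I − p_1·q_1*)/p_2.
Plugging in: q_1* = (12·1.2/9.6)² = 2.25.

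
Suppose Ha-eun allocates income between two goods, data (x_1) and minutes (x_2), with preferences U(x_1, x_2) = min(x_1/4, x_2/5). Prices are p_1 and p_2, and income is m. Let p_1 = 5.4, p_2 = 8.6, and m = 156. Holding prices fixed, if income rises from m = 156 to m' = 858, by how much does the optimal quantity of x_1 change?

Δx_1* = 43.4675

Leontief preferences: the optimum is at the kink where x_1/4 = x_2/5, i.e. x_2 = (5/4)·x_1.
Budget: p_1·x_1 + p_2·(5/4)·x_1 = m, so (4·p_1 + 5·p_2)·x_1 = 4·m.
Demand: x_1*(p_1,p_2,m) = 4·m/(4·p_1 + 5·p_2), x_2* = 5·m/(4·p_1 + 5·p_2).
Here 4·5.4 + 5·8.6 = 64.6, giving x_1* = 9.6594.
At m' = 858: x_1* = 53.1269. Change: 53.1269 − 9.6594 = 43.4675.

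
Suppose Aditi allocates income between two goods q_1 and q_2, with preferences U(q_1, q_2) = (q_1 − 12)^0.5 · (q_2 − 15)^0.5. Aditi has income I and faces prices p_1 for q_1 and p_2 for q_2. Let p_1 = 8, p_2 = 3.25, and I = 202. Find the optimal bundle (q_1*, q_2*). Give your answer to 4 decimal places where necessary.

Substituting into the budget: q_1* = 12 + 0.5·(I − 12·p_1 − 15·p_2)/p_1, and q_2* = 15 + 0.5·(…)/p_2.
Discretionary income = 202 − 12·8 − 15·3.25 = 57.25; q_1* = 12 + 0.5·57.25/8 = 15.5781; q_2* = 15 + 0.5·57.25/3.25 = 23.8077.

q_1* = 15.5781, q_2* = 23.8077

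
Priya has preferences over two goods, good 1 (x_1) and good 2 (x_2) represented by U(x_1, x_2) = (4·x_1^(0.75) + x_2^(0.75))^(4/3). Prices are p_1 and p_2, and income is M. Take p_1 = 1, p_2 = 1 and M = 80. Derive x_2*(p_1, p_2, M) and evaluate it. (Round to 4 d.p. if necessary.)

MU_x_1 ∝ 4·x_1^(-0.25), MU_x_2 ∝ x_2^(-0.25), so MRS = 4·(x_2/x_1)^(0.25) = p_1/p_2.
Solve for the ratio: x_2/x_1 = [(1/4)·p_1/p_2]^(4).
Substitute x_2 = (x_2/x_1)·x_1 into the budget: x_1* = M/(p_1 + p_2·(x_2/x_1)).
Numerically x_2/x_1 = 0.003906, so x_1* = 80/(1 + 1·0.003906) = 79.6887 and x_2* = 0.003906·79.6887 = 0.3113.

x_2* = 0.3113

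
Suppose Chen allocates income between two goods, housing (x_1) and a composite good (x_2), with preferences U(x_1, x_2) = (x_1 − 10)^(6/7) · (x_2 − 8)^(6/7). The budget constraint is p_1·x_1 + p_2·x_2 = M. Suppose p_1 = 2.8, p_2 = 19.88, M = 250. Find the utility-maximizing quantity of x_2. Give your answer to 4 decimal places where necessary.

This is Cobb-Douglas in (x_1−10, x_2−8): tangency gives 6/7·p_2·(x_2−8) = 6/7·p_1·(x_1−10).
Substituting into the budget: x_1* = 10 + 0.5·(M − 10·p_1 − 8·p_2)/p_1, and x_2* = 8 + 0.5·(…)/p_2.
Discretionary income = 250 − 10·2.8 − 8·19.88 = 62.96; x_2* = 8 + 0.5·62.96/19.88 = 9.5835.

x_2* = 9.5835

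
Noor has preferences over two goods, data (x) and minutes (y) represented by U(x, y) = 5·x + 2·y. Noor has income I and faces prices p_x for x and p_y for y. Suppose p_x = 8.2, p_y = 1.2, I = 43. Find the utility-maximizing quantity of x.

Linear utility — the consumer picks whichever good has higher MU/price: 5/8.2 = 0.6098 vs 2/1.2 = 1.6667.
y gives more utility per dollar, so spend all income on y: y* = I/p_y, x* = 0.
Numerically: x* = 0, y* = 35.8333.

x* = 0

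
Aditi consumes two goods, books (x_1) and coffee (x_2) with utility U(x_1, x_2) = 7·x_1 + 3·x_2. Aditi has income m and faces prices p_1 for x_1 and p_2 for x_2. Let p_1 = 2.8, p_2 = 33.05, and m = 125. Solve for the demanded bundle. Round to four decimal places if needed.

x_1* = 44.6429, x_2* = 0

Linear utility — the consumer picks whichever good has higher MU/price: 7/2.8 = 2.5 vs 3/33.05 = 0.0908.
x_1 gives more utility per dollar, so spend all income on x_1: x_1* = m/p_1, x_2* = 0.
Numerically: x_1* = 44.6429, x_2* = 0.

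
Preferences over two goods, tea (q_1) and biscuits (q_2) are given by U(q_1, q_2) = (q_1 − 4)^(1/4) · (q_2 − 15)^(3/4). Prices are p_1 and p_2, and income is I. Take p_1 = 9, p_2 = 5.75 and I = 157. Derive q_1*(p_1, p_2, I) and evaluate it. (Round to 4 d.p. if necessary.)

MRS = (1/3)·(q_2−15)/(q_1−4). Tangency with p_1/p_2 gives q_2−15 = 3·(p_1/p_2)·(q_1−4).
Substituting into the budget: q_1* = 4 + 0.25·(I − 4·p_1 − 15·p_2)/p_1, and q_2* = 15 + 0.75·(…)/p_2.
Discretionary income = 157 − 4·9 − 15·5.75 = 34.75; q_1* = 4 + 0.25·34.75/9 = 4.9653.

q_1* = 4.9653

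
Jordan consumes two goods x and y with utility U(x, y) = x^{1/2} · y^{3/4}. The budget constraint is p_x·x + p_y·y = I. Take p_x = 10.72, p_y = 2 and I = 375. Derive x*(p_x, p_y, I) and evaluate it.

x* = 13.9925

MU_x/MU_y = (0.5·y)/(0.75·x); tangency sets this equal to p_x/p_y.
Rearranging, p_y·y = (3/2)·p_x·x. Substituting into the budget gives p_x·x·(1 + (3/2)) = I.
Demand: x*(p_x,p_y,I) = 0.4·I/p_x and y* = 0.6·I/p_y.
At p_x=10.72, p_y=2, I=375: x* = 0.4·375/10.72 = 13.9925.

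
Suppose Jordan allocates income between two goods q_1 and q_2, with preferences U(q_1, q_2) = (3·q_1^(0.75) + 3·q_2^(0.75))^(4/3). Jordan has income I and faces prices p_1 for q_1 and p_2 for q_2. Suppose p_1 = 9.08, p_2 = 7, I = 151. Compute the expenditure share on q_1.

MU_q_1 ∝ 3·q_1^(-0.25), MU_q_2 ∝ 3·q_2^(-0.25), so MRS = (q_2/q_1)^(0.25) = p_1/p_2.
Hence q_2/q_1 = (p_1/p_2)^(1/(0.25)), i.e. raised to the 4 power.
Substitute q_2 = (q_2/q_1)·q_1 into the budget: q_1* = I/(p_1 + p_2·(q_2/q_1)).
Numerically q_2/q_1 = 2.831074, so q_1* = 151/(9.08 + 7·2.831074) = 5.2254 and q_2* = 2.831074·5.2254 = 14.7934.
Expenditure on q_1: 9.08·5.2254 = 47.4463; share = 0.3142.

share on q_1 = 0.3142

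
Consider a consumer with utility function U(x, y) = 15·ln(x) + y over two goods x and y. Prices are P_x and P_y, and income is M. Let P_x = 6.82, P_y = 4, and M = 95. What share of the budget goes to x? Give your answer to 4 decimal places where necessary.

share on x = 0.6316

So x*(P_x,P_y) = 15·P_y/P_x, independent of income; and y* = (M − 15·P_y)/P_y.
At the given prices: x* = 15·4/6.82 = 8.7977, and y* = 8.75.
Expenditure on x: 6.82·8.7977 = 60; share = 0.6316.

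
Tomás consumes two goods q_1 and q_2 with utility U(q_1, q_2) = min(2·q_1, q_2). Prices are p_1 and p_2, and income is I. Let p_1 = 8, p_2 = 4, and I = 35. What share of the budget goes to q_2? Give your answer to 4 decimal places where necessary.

share on q_2 = 0.5

Leontief preferences: the optimum is at the kink where q_1/1 = q_2/2, i.e. q_2 = 2·q_1.
Budget: p_1·q_1 + p_2·2·q_1 = I, so (p_1 + 2·p_2)·q_1 = I.
Demand: q_1*(p_1,p_2,I) = I/(p_1 + 2·p_2), q_2* = 2·I/(p_1 + 2·p_2).
Here 8 + 2·4 = 16, giving q_1* = 2.1875 and q_2* = 4.375.
Expenditure on q_2: 4·4.375 = 17.5; share = 0.5.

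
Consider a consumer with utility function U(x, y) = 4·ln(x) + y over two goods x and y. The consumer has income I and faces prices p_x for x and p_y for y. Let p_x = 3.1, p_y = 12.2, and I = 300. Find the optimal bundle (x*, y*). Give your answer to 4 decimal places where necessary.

x* = 15.7419, y* = 20.5902

MU_x = 4/x, MU_y = 1. Tangency: 4/x = p_x/p_y.
So x*(p_x,p_y) = 4·p_y/p_x, independent of income; and y* = (I − 4·p_y)/p_y.
At the given prices: x* = 4·12.2/3.1 = 15.7419, and y* = 20.5902.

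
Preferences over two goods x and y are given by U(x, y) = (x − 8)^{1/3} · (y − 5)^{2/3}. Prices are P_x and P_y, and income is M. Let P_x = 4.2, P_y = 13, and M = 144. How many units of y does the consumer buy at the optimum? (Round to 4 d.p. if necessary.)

MRS = (1/2)·(y−5)/(x−8). Tangency with P_x/P_y gives y−5 = 2·(P_x/P_y)·(x−8).
Substituting into the budget: x* = 8 + 1/3·(M − 8·P_x − 5·P_y)/P_x, and y* = 5 + 2/3·(…)/P_y.
Discretionary income = 144 − 8·4.2 − 5·13 = 45.4; y* = 5 + 2/3·45.4/13 = 7.3282.

y* = 7.3282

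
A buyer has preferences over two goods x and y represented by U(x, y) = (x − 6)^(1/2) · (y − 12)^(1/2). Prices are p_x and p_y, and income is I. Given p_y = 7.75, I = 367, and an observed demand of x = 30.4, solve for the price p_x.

Let x' = x−6, y' = y−12. MRS = y'/x' = p_x/p_y.
After buying the subsistence bundle (6, 12), a share 0.5 of the remaining income goes to x: x* = 6 + 0.5·(I − 6p_x − 12p_y)/p_x.
Set x* = 30.4 in the demand function and solve for p_x: p_x = 5.

p_x = 5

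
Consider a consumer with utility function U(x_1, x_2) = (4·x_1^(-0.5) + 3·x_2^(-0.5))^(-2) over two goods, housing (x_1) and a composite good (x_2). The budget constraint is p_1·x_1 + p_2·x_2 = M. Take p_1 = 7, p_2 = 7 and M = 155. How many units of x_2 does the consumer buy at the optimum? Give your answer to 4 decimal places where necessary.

MU_x_1 ∝ 4·x_1^(-1.5), MU_x_2 ∝ 3·x_2^(-1.5), so MRS = (4/3)·(x_2/x_1)^(1.5) = p_1/p_2.
Solve for the ratio: x_2/x_1 = [(3/4)·p_1/p_2]^(2/3).
Substitute x_2 = (x_2/x_1)·x_1 into the budget: x_1* = M/(p_1 + p_2·(x_2/x_1)).
Numerically x_2/x_1 = 0.825482, so x_1* = 155/(7 + 7·0.825482) = 12.1299 and x_2* = 0.825482·12.1299 = 10.013.

x_2* = 10.013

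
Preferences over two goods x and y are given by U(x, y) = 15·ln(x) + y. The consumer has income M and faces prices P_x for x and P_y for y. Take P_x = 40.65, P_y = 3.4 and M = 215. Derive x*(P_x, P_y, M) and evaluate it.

x* = 1.2546

MU_x = 15/x, MU_y = 1. Tangency: 15/x = P_x/P_y.
So x*(P_x,P_y) = 15·P_y/P_x, independent of income; and y* = (M − 15·P_y)/P_y.
At the given prices: x* = 15·3.4/40.65 = 1.2546.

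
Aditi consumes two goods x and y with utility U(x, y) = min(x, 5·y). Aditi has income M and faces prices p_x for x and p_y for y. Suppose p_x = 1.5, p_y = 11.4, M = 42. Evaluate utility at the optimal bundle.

Leontief preferences: the optimum is at the kink where x/5 = y/1, i.e. y = (1/5)·x.
Budget: p_x·x + p_y·(1/5)·x = M, so (5·p_x + p_y)·x = 5·M.
Demand: x*(p_x,p_y,M) = 5·M/(5·p_x + p_y), y* = M/(5·p_x + p_y).
Here 5·1.5 + 11.4 = 18.9, giving x* = 11.1111 and y* = 2.2222.
Utility at the optimum: U(11.1111, 2.2222) = 11.1111.

V = 11.1111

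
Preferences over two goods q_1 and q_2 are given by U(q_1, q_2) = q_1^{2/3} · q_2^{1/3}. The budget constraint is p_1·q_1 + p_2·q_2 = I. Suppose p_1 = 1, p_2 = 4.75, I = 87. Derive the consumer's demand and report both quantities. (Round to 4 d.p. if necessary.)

q_1* = 58, q_2* = 6.1053

Demand: q_1*(p_1,p_2,I) = 2/3·I/p_1 and q_2* = 1/3·I/p_2.
At p_1=1, p_2=4.75, I=87: q_1* = 2/3·87/1 = 58, q_2* = 6.1053.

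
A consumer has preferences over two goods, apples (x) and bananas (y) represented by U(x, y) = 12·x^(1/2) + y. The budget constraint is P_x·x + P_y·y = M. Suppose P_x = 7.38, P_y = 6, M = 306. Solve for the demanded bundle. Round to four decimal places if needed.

x* = 23.7954, y* = 21.7317

Thus x* = (6·P_y/P_x)² — independent of M — with the rest of income spent on y.
Plugging in: x* = (6·6/7.38)² = 23.7954, y* = 21.7317.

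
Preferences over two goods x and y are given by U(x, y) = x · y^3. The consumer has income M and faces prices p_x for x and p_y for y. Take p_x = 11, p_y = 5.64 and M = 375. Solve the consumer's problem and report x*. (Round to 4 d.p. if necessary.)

x* = 8.5227

MU_x/MU_y = (y)/(3·x); tangency sets this equal to p_x/p_y.
So p_y·y = 3·p_x·x; combined with the budget, a share 0.25 of income goes to x.
Demand: x*(p_x,p_y,M) = 0.25·M/p_x and y* = 0.75·M/p_y.
At p_x=11, p_y=5.64, M=375: x* = 0.25·375/11 = 8.5227.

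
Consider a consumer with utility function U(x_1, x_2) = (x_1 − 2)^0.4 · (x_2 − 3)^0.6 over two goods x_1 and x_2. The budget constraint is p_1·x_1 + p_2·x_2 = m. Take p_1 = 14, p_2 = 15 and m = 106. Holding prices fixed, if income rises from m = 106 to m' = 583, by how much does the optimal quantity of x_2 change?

This is Cobb-Douglas in (x_1−2, x_2−3): tangency gives 0.4·p_2·(x_2−3) = 0.6·p_1·(x_1−2).
Substituting into the budget: x_1* = 2 + 0.4·(m − 2·p_1 − 3·p_2)/p_1, and x_2* = 3 + 0.6·(…)/p_2.
Discretionary income = 106 − 2·14 − 3·15 = 33; x_2* = 3 + 0.6·33/15 = 4.32.
At m' = 583: x_2* = 23.4. Change: 23.4 − 4.32 = 19.08.

Δx_2* = 19.08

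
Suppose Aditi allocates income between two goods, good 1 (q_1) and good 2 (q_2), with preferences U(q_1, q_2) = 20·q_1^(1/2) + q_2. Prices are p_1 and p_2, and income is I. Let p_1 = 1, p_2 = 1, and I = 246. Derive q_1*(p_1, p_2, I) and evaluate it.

q_1* = 100

Set MRS = p_1/p_2: 10·q_1^(−1/2) = p_1/p_2.
Solve: √q_1 = 10·p_2/p_1, so q_1*(p_1,p_2) = (10·p_2/p_1)², and q_2* = (I − p_1·q_1*)/p_2.
Plugging in: q_1* = (10·1/1)² = 100.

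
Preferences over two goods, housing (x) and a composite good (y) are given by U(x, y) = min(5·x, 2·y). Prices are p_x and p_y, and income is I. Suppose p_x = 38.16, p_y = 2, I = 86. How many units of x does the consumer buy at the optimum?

x* = 1.9926

Here 2·38.16 + 5·2 = 86.32, giving x* = 1.9926.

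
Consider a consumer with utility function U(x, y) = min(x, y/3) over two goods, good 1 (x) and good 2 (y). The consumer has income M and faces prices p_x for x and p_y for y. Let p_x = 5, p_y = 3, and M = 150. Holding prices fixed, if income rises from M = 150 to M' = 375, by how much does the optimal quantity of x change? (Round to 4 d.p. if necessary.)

Leontief preferences: the optimum is at the kink where x/1 = y/3, i.e. y = 3·x.
Budget: p_x·x + p_y·3·x = M, so (p_x + 3·p_y)·x = M.
Demand: x*(p_x,p_y,M) = M/(p_x + 3·p_y), y* = 3·M/(p_x + 3·p_y).
Here 5 + 3·3 = 14, giving x* = 10.7143.
At M' = 375: x* = 26.7857. Change: 26.7857 − 10.7143 = 16.0714.

Δx* = 16.0714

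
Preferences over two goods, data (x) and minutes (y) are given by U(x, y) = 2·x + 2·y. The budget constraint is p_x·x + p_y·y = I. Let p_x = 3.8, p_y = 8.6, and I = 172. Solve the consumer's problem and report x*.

x* = 45.2632

Linear utility — the consumer picks whichever good has higher MU/price: 2/3.8 = 0.5263 vs 2/8.6 = 0.2326.
x gives more utility per dollar, so spend all income on x: x* = I/p_x, y* = 0.
Numerically: x* = 45.2632, y* = 0.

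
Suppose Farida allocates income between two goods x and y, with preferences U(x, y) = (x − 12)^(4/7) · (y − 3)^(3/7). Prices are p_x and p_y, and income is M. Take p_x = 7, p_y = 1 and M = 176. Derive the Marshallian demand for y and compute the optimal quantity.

Substituting into the budget: x* = 12 + 4/7·(M − 12·p_x − 3·p_y)/p_x, and y* = 3 + 3/7·(…)/p_y.
Discretionary income = 176 − 12·7 − 3·1 = 89; y* = 3 + 3/7·89/1 = 41.1429.

y* = 41.1429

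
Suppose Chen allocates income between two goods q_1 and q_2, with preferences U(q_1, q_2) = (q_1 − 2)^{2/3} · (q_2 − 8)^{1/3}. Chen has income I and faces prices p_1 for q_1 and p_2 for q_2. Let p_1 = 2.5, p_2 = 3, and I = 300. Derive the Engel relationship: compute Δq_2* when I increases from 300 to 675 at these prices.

MRS = 2·(q_2−8)/(q_1−2). Tangency with p_1/p_2 gives q_2−8 = (1/2)·(p_1/p_2)·(q_1−2).
After buying the subsistence bundle (2, 8), a share 2/3 of the remaining income goes to q_1: q_1* = 2 + 2/3·(I − 2p_1 − 8p_2)/p_1.
Discretionary income = 300 − 2·2.5 − 8·3 = 271; q_2* = 8 + 1/3·271/3 = 38.1111.
At I' = 675: q_2* = 79.7778. Change: 79.7778 − 38.1111 = 41.6667.

Δq_2* = 41.6667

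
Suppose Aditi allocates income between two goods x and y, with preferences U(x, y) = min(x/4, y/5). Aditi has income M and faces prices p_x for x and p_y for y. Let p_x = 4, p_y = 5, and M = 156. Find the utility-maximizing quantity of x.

With perfect complements, no substitution: consume in ratio x:y = 4:5.
Budget: p_x·x + p_y·(5/4)·x = M, so (4·p_x + 5·p_y)·x = 4·M.
Demand: x*(p_x,p_y,M) = 4·M/(4·p_x + 5·p_y), y* = 5·M/(4·p_x + 5·p_y).
Here 4·4 + 5·5 = 41, giving x* = 15.2195.

x* = 15.2195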